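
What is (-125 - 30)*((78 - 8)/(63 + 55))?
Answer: -5425/59 ≈ -91.949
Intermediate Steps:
(-125 - 30)*((78 - 8)/(63 + 55)) = -10850/118 = -155*35/59 = -5425/59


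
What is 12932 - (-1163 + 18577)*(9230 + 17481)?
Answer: -465132422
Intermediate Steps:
12932 - (-1163 + 18577)*(9230 + 17481) = 12932 - 17414*26711 = 12932 - 1*465145354 = 12932 - 465145354 = -465132422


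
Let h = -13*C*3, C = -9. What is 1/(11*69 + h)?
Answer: 1/1110 ≈ 0.00090090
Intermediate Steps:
h = 351 (h = -13*(-9)*3 = 117*3 = 351)
1/(11*69 + h) = 1/(11*69 + 351) = 1/(759 + 351) = 1/1110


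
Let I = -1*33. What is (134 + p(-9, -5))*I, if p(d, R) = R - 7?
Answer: -4026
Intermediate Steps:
p(d, R) = -7 + R
I = -33
(134 + p(-9, -5))*I = (134 + (-7 - 5))*(-33) = (134 - 12)*(-33) = 122*(-33) = -4026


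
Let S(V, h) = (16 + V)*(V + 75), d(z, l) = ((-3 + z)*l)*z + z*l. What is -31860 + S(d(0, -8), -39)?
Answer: -30660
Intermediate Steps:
d(z, l) = l*z + l*z*(-3 + z) (d(z, l) = (l*(-3 + z))*z + l*z = l*z*(-3 + z) + l*z = l*z + l*z*(-3 + z))
S(V, h) = (16 + V)*(75 + V)
-31860 + S(d(0, -8), -39) = -31860 + (1200 + (-8*0*(-2 + 0))² + 91*(-8*0*(-2 + 0))) = -31860 + (1200 + (-8*0*(-2))² + 91*(-8*0*(-2))) = -31860 + (1200 + 0² + 91*0) = -31860 + (1200 + 0 + 0) = -31860 + 1200 = -30660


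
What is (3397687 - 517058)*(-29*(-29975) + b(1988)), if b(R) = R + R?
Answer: 2515512154879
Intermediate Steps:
b(R) = 2*R
(3397687 - 517058)*(-29*(-29975) + b(1988)) = (3397687 - 517058)*(-29*(-29975) + 2*1988) = 2880629*(869275 + 3976) = 2880629*873251 = 2515512154879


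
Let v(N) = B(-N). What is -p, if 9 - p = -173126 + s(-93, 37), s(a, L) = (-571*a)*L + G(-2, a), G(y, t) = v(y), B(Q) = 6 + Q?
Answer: 1791684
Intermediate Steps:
v(N) = 6 - N
G(y, t) = 6 - y
s(a, L) = 8 - 571*L*a (s(a, L) = (-571*a)*L + (6 - 1*(-2)) = -571*L*a + (6 + 2) = -571*L*a + 8 = 8 - 571*L*a)
p = -1791684 (p = 9 - (-173126 + (8 - 571*37*(-93))) = 9 - (-173126 + (8 + 1964811)) = 9 - (-173126 + 1964819) = 9 - 1*1791693 = 9 - 1791693 = -1791684)
-p = -1*(-1791684) = 1791684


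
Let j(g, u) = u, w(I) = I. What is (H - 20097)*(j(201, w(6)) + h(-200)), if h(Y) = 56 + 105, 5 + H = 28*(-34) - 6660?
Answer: -4628238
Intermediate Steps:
H = -7617 (H = -5 + (28*(-34) - 6660) = -5 + (-952 - 6660) = -5 - 7612 = -7617)
h(Y) = 161
(H - 20097)*(j(201, w(6)) + h(-200)) = (-7617 - 20097)*(6 + 161) = -27714*167 = -4628238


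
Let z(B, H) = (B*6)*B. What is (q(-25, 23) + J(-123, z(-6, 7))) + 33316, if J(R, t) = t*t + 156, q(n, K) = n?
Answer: 80103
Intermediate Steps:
z(B, H) = 6*B² (z(B, H) = (6*B)*B = 6*B²)
J(R, t) = 156 + t² (J(R, t) = t² + 156 = 156 + t²)
(q(-25, 23) + J(-123, z(-6, 7))) + 33316 = (-25 + (156 + (6*(-6)²)²)) + 33316 = (-25 + (156 + (6*36)²)) + 33316 = (-25 + (156 + 216²)) + 33316 = (-25 + (156 + 46656)) + 33316 = (-25 + 46812) + 33316 = 46787 + 33316 = 80103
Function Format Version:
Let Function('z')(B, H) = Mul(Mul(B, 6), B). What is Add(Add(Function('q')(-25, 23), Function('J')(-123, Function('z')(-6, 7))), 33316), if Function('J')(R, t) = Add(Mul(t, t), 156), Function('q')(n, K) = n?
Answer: 80103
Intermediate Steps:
Function('z')(B, H) = Mul(6, Pow(B, 2)) (Function('z')(B, H) = Mul(Mul(6, B), B) = Mul(6, Pow(B, 2)))
Function('J')(R, t) = Add(156, Pow(t, 2)) (Function('J')(R, t) = Add(Pow(t, 2), 156) = Add(156, Pow(t, 2)))
Add(Add(Function('q')(-25, 23), Function('J')(-123, Function('z')(-6, 7))), 33316) = Add(Add(-25, Add(156, Pow(Mul(6, Pow(-6, 2)), 2))), 33316) = Add(Add(-25, Add(156, Pow(Mul(6, 36), 2))), 33316) = Add(Add(-25, Add(156, Pow(216, 2))), 33316) = Add(Add(-25, Add(156, 46656)), 33316) = Add(Add(-25, 46812), 33316) = Add(46787, 33316) = 80103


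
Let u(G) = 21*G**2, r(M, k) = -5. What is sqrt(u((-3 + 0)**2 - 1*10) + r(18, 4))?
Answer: 4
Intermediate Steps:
sqrt(u((-3 + 0)**2 - 1*10) + r(18, 4)) = sqrt(21*((-3 + 0)**2 - 1*10)**2 - 5) = sqrt(21*((-3)**2 - 10)**2 - 5) = sqrt(21*(9 - 10)**2 - 5) = sqrt(21*(-1)**2 - 5) = sqrt(21*1 - 5) = sqrt(21 - 5) = sqrt(16) = 4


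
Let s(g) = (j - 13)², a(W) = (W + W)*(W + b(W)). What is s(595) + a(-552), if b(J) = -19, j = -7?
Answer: 630784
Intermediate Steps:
a(W) = 2*W*(-19 + W) (a(W) = (W + W)*(W - 19) = (2*W)*(-19 + W) = 2*W*(-19 + W))
s(g) = 400 (s(g) = (-7 - 13)² = (-20)² = 400)
s(595) + a(-552) = 400 + 2*(-552)*(-19 - 552) = 400 + 2*(-552)*(-571) = 400 + 630384 = 630784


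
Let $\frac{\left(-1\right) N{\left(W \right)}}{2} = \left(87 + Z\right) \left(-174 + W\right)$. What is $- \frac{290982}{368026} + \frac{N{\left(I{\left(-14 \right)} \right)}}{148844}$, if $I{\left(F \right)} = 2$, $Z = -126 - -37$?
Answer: $- \frac{5445515837}{6847307743} \approx -0.79528$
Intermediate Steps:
$Z = -89$ ($Z = -126 + 37 = -89$)
$N{\left(W \right)} = -696 + 4 W$ ($N{\left(W \right)} = - 2 \left(87 - 89\right) \left(-174 + W\right) = - 2 \left(- 2 \left(-174 + W\right)\right) = - 2 \left(348 - 2 W\right) = -696 + 4 W$)
$- \frac{290982}{368026} + \frac{N{\left(I{\left(-14 \right)} \right)}}{148844} = - \frac{290982}{368026} + \frac{-696 + 4 \cdot 2}{148844} = \left(-290982\right) \frac{1}{368026} + \left(-696 + 8\right) \frac{1}{148844} = - \frac{145491}{184013} - \frac{172}{37211} = - \frac{5445515837}{6847307743}$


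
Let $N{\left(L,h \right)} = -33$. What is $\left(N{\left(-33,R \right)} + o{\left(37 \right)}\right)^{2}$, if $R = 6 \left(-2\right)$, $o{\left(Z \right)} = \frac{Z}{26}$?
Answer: $\frac{674041}{676} \approx 997.1$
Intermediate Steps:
$o{\left(Z \right)} = \frac{Z}{26}$ ($o{\left(Z \right)} = Z \frac{1}{26} = \frac{Z}{26}$)
$R = -12$
$\left(N{\left(-33,R \right)} + o{\left(37 \right)}\right)^{2} = \left(-33 + \frac{1}{26} \cdot 37\right)^{2} = \left(-33 + \frac{37}{26}\right)^{2} = \left(- \frac{821}{26}\right)^{2} = \frac{674041}{676}$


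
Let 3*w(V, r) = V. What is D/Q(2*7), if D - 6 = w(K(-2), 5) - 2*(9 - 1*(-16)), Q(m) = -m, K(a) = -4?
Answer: 68/21 ≈ 3.2381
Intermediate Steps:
w(V, r) = V/3
D = -136/3 (D = 6 + ((⅓)*(-4) - 2*(9 - 1*(-16))) = 6 + (-4/3 - 2*(9 + 16)) = 6 + (-4/3 - 2*25) = 6 + (-4/3 - 50) = 6 - 154/3 = -136/3 ≈ -45.333)
D/Q(2*7) = -136/(3*((-2*7))) = -136/(3*((-1*14))) = -136/3/(-14) = -136/3*(-1/14) = 68/21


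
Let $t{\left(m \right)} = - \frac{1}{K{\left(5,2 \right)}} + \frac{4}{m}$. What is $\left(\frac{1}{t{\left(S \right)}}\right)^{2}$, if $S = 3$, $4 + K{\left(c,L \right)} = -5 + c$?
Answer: $\frac{144}{361} \approx 0.39889$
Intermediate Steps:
$K{\left(c,L \right)} = -9 + c$ ($K{\left(c,L \right)} = -4 + \left(-5 + c\right) = -9 + c$)
$t{\left(m \right)} = \frac{1}{4} + \frac{4}{m}$ ($t{\left(m \right)} = - \frac{1}{-9 + 5} + \frac{4}{m} = - \frac{1}{-4} + \frac{4}{m} = \left(-1\right) \left(- \frac{1}{4}\right) + \frac{4}{m} = \frac{1}{4} + \frac{4}{m}$)
$\left(\frac{1}{t{\left(S \right)}}\right)^{2} = \left(\frac{1}{\frac{1}{4} \cdot \frac{1}{3} \left(16 + 3\right)}\right)^{2} = \left(\frac{1}{\frac{1}{4} \cdot \frac{1}{3} \cdot 19}\right)^{2} = \left(\frac{1}{\frac{19}{12}}\right)^{2} = \left(\frac{12}{19}\right)^{2} = \frac{144}{361}$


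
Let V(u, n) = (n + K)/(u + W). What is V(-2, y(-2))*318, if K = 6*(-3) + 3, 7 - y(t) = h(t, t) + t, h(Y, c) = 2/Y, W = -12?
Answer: 795/7 ≈ 113.57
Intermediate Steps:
y(t) = 7 - t - 2/t (y(t) = 7 - (2/t + t) = 7 - (t + 2/t) = 7 + (-t - 2/t) = 7 - t - 2/t)
K = -15 (K = -18 + 3 = -15)
V(u, n) = (-15 + n)/(-12 + u) (V(u, n) = (n - 15)/(u - 12) = (-15 + n)/(-12 + u))
V(-2, y(-2))*318 = ((-15 + (7 - 1*(-2) - 2/(-2)))/(-12 - 2))*318 = ((-15 + (7 + 2 - 2*(-1/2)))/(-14))*318 = -(-15 + (7 + 2 + 1))/14*318 = -(-15 + 10)/14*318 = -1/14*(-5)*318 = (5/14)*318 = 795/7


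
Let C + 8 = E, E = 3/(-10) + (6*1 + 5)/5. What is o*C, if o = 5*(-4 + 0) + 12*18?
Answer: -5978/5 ≈ -1195.6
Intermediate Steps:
E = 19/10 (E = 3*(-⅒) + (6 + 5)*(⅕) = -3/10 + 11*(⅕) = -3/10 + 11/5 = 19/10 ≈ 1.9000)
o = 196 (o = 5*(-4) + 216 = -20 + 216 = 196)
C = -61/10 (C = -8 + 19/10 = -61/10 ≈ -6.1000)
o*C = 196*(-61/10) = -5978/5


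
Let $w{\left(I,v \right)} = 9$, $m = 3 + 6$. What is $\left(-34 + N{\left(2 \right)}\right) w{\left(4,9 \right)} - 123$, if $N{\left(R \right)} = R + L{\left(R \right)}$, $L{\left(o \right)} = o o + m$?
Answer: $-294$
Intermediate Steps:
$m = 9$
$L{\left(o \right)} = 9 + o^{2}$ ($L{\left(o \right)} = o o + 9 = o^{2} + 9 = 9 + o^{2}$)
$N{\left(R \right)} = 9 + R + R^{2}$ ($N{\left(R \right)} = R + \left(9 + R^{2}\right) = 9 + R + R^{2}$)
$\left(-34 + N{\left(2 \right)}\right) w{\left(4,9 \right)} - 123 = \left(-34 + \left(9 + 2 + 2^{2}\right)\right) 9 - 123 = \left(-34 + \left(9 + 2 + 4\right)\right) 9 - 123 = \left(-34 + 15\right) 9 - 123 = \left(-19\right) 9 - 123 = -171 - 123 = -294$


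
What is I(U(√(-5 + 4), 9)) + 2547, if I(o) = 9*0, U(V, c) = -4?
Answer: 2547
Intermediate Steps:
I(o) = 0
I(U(√(-5 + 4), 9)) + 2547 = 0 + 2547 = 2547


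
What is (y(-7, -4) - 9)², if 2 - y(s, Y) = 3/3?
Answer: 64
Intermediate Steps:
y(s, Y) = 1 (y(s, Y) = 2 - 3/3 = 2 - 1*1 = 2 - 1 = 1)
(y(-7, -4) - 9)² = (1 - 9)² = (-8)² = 64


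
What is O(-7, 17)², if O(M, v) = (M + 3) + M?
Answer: 121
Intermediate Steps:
O(M, v) = 3 + 2*M (O(M, v) = (3 + M) + M = 3 + 2*M)
O(-7, 17)² = (3 + 2*(-7))² = (3 - 14)² = (-11)² = 121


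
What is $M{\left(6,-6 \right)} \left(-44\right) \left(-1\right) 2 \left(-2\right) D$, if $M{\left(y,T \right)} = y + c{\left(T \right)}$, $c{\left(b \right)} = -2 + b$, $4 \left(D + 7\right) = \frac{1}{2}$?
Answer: $-2420$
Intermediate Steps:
$D = - \frac{55}{8}$ ($D = -7 + \frac{1}{4 \cdot 2} = -7 + \frac{1}{4} \cdot \frac{1}{2} = -7 + \frac{1}{8} = - \frac{55}{8} \approx -6.875$)
$M{\left(y,T \right)} = -2 + T + y$ ($M{\left(y,T \right)} = y + \left(-2 + T\right) = -2 + T + y$)
$M{\left(6,-6 \right)} \left(-44\right) \left(-1\right) 2 \left(-2\right) D = \left(-2 - 6 + 6\right) \left(-44\right) \left(-1\right) 2 \left(-2\right) \left(- \frac{55}{8}\right) = \left(-2\right) \left(-44\right) \left(-2\right) \left(-2\right) \left(- \frac{55}{8}\right) = 88 \cdot 4 \left(- \frac{55}{8}\right) = 88 \left(- \frac{55}{2}\right) = -2420$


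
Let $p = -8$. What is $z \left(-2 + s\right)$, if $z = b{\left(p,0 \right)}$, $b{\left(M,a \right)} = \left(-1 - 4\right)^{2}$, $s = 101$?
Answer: $2475$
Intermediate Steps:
$b{\left(M,a \right)} = 25$ ($b{\left(M,a \right)} = \left(-5\right)^{2} = 25$)
$z = 25$
$z \left(-2 + s\right) = 25 \left(-2 + 101\right) = 25 \cdot 99 = 2475$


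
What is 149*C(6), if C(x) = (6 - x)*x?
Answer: 0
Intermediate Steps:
C(x) = x*(6 - x)
149*C(6) = 149*(6*(6 - 1*6)) = 149*(6*(6 - 6)) = 149*(6*0) = 149*0 = 0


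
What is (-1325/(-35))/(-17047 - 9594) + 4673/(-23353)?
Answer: -877642296/4355030911 ≈ -0.20152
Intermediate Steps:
(-1325/(-35))/(-17047 - 9594) + 4673/(-23353) = -1325*(-1/35)/(-26641) + 4673*(-1/23353) = (265/7)*(-1/26641) - 4673/23353 = -265/186487 - 4673/23353 = -877642296/4355030911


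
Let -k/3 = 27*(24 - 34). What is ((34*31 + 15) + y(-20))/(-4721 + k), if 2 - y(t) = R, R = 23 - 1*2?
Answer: -1050/3911 ≈ -0.26847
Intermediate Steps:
R = 21 (R = 23 - 2 = 21)
y(t) = -19 (y(t) = 2 - 1*21 = 2 - 21 = -19)
k = 810 (k = -81*(24 - 34) = -81*(-10) = -3*(-270) = 810)
((34*31 + 15) + y(-20))/(-4721 + k) = ((34*31 + 15) - 19)/(-4721 + 810) = ((1054 + 15) - 19)/(-3911) = (1069 - 19)*(-1/3911) = 1050*(-1/3911) = -1050/3911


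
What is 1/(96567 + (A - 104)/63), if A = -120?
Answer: 9/869071 ≈ 1.0356e-5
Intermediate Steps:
1/(96567 + (A - 104)/63) = 1/(96567 + (-120 - 104)/63) = 1/(96567 - 224*1/63) = 1/(96567 - 32/9) = 1/(869071/9) = 9/869071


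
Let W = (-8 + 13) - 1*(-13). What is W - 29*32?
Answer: -910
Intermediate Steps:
W = 18 (W = 5 + 13 = 18)
W - 29*32 = 18 - 29*32 = 18 - 928 = -910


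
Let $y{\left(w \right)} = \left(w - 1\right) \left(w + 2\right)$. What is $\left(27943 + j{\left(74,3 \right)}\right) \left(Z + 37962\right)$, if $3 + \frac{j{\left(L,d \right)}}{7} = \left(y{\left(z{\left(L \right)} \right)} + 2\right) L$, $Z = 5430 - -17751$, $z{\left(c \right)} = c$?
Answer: $177487245546$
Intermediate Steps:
$y{\left(w \right)} = \left(-1 + w\right) \left(2 + w\right)$
$Z = 23181$ ($Z = 5430 + 17751 = 23181$)
$j{\left(L,d \right)} = -21 + 7 L \left(L + L^{2}\right)$ ($j{\left(L,d \right)} = -21 + 7 \left(\left(-2 + L + L^{2}\right) + 2\right) L = -21 + 7 \left(L + L^{2}\right) L = -21 + 7 L \left(L + L^{2}\right)$)
$\left(27943 + j{\left(74,3 \right)}\right) \left(Z + 37962\right) = \left(27943 + \left(-21 + 7 \cdot 74^{2} + 7 \cdot 74^{3}\right)\right) \left(23181 + 37962\right) = \left(27943 + \left(-21 + 7 \cdot 5476 + 7 \cdot 405224\right)\right) 61143 = \left(27943 + \left(-21 + 38332 + 2836568\right)\right) 61143 = \left(27943 + 2874879\right) 61143 = 2902822 \cdot 61143 = 177487245546$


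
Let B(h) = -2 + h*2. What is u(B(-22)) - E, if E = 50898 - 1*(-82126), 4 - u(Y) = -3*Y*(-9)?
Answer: -131778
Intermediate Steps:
B(h) = -2 + 2*h
u(Y) = 4 - 27*Y (u(Y) = 4 - (-3*Y)*(-9) = 4 - 27*Y)
E = 133024 (E = 50898 + 82126 = 133024)
u(B(-22)) - E = (4 - 27*(-2 + 2*(-22))) - 1*133024 = (4 - 27*(-2 - 44)) - 133024 = (4 - 27*(-46)) - 133024 = (4 + 1242) - 133024 = 1246 - 133024 = -131778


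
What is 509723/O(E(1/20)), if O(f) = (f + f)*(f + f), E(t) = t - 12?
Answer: 50972300/57121 ≈ 892.36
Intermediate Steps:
E(t) = -12 + t
O(f) = 4*f**2 (O(f) = (2*f)*(2*f) = 4*f**2)
509723/O(E(1/20)) = 509723/((4*(-12 + 1/20)**2)) = 509723/((4*(-239/20)**2)) = 509723/((4*(57121/400))) = 509723/(57121/100) = 509723*(100/57121) = 50972300/57121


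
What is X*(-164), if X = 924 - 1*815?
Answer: -17876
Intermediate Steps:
X = 109 (X = 924 - 815 = 109)
X*(-164) = 109*(-164) = -17876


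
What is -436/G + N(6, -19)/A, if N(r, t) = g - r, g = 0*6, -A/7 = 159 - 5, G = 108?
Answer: -58670/14553 ≈ -4.0315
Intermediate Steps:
A = -1078 (A = -7*(159 - 5) = -7*154 = -1078)
g = 0
N(r, t) = -r (N(r, t) = 0 - r = -r)
-436/G + N(6, -19)/A = -436/108 - 1*6/(-1078) = -436*1/108 - 6*(-1/1078) = -109/27 + 3/539 = -58670/14553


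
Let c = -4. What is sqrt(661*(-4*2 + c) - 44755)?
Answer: I*sqrt(52687) ≈ 229.54*I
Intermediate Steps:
sqrt(661*(-4*2 + c) - 44755) = sqrt(661*(-4*2 - 4) - 44755) = sqrt(661*(-8 - 4) - 44755) = sqrt(661*(-12) - 44755) = sqrt(-7932 - 44755) = sqrt(-52687) = I*sqrt(52687)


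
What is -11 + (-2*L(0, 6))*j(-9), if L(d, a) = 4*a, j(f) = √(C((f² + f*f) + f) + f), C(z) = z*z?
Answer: -11 - 1440*√26 ≈ -7353.6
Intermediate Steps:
C(z) = z²
j(f) = √(f + (f + 2*f²)²) (j(f) = √(((f² + f*f) + f)² + f) = √(((f² + f²) + f)² + f) = √((2*f² + f)² + f) = √((f + 2*f²)² + f) = √(f + (f + 2*f²)²))
-11 + (-2*L(0, 6))*j(-9) = -11 + (-8*6)*√(-9*(1 - 9*(1 + 2*(-9))²)) = -11 + (-2*24)*√(-9*(1 - 9*(1 - 18)²)) = -11 - 48*3*√(-1 + 9*(-17)²) = -11 - 48*30*√26 = -11 - 1440*√26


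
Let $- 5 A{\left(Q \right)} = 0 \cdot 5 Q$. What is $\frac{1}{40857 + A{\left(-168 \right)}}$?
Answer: $\frac{1}{40857} \approx 2.4476 \cdot 10^{-5}$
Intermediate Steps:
$A{\left(Q \right)} = 0$ ($A{\left(Q \right)} = - \frac{0 \cdot 5 Q}{5} = - \frac{0 Q}{5} = \left(- \frac{1}{5}\right) 0 = 0$)
$\frac{1}{40857 + A{\left(-168 \right)}} = \frac{1}{40857 + 0} = \frac{1}{40857}$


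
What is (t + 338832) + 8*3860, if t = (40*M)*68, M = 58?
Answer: 527472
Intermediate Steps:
t = 157760 (t = (40*58)*68 = 2320*68 = 157760)
(t + 338832) + 8*3860 = (157760 + 338832) + 8*3860 = 496592 + 30880 = 527472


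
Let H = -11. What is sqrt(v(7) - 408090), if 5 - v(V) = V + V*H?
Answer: 3*I*sqrt(45335) ≈ 638.76*I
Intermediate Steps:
v(V) = 5 + 10*V (v(V) = 5 - (V + V*(-11)) = 5 - (V - 11*V) = 5 - (-10)*V = 5 + 10*V)
sqrt(v(7) - 408090) = sqrt((5 + 10*7) - 408090) = sqrt((5 + 70) - 408090) = sqrt(75 - 408090) = sqrt(-408015) = 3*I*sqrt(45335)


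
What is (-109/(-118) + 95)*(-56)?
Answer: -316932/59 ≈ -5371.7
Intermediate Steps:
(-109/(-118) + 95)*(-56) = (-109*(-1/118) + 95)*(-56) = (109/118 + 95)*(-56) = (11319/118)*(-56) = -316932/59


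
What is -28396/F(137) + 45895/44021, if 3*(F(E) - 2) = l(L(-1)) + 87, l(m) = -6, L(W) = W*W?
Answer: -1248689361/1276609 ≈ -978.13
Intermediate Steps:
L(W) = W²
F(E) = 29 (F(E) = 2 + (-6 + 87)/3 = 2 + (⅓)*81 = 2 + 27 = 29)
-28396/F(137) + 45895/44021 = -28396/29 + 45895/44021 = -1248689361/1276609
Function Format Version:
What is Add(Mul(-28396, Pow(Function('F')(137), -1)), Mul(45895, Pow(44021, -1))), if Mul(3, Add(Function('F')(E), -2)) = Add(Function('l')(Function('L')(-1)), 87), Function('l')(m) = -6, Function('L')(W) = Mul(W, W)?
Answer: Rational(-1248689361, 1276609) ≈ -978.13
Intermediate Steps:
Function('L')(W) = Pow(W, 2)
Function('F')(E) = 29 (Function('F')(E) = Add(2, Mul(Rational(1, 3), Add(-6, 87))) = Add(2, Mul(Rational(1, 3), 81)) = Add(2, 27) = 29)
Add(Mul(-28396, Pow(Function('F')(137), -1)), Mul(45895, Pow(44021, -1))) = Add(Mul(-28396, Pow(29, -1)), Mul(45895, Pow(44021, -1))) = Add(Mul(-28396, Rational(1, 29)), Mul(45895, Rational(1, 44021))) = Add(Rational(-28396, 29), Rational(45895, 44021)) = Rational(-1248689361, 1276609)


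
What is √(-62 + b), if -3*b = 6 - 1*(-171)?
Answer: 11*I ≈ 11.0*I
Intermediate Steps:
b = -59 (b = -(6 - 1*(-171))/3 = -(6 + 171)/3 = -⅓*177 = -59)
√(-62 + b) = √(-62 - 59) = √(-121) = 11*I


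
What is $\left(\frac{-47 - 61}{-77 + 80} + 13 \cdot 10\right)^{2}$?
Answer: $8836$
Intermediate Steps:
$\left(\frac{-47 - 61}{-77 + 80} + 13 \cdot 10\right)^{2} = \left(- \frac{108}{3} + 130\right)^{2} = \left(\left(-108\right) \frac{1}{3} + 130\right)^{2} = \left(-36 + 130\right)^{2} = 94^{2} = 8836$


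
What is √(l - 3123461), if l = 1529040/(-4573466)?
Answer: I*√16333041006296586389/2286733 ≈ 1767.3*I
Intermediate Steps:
l = -764520/2286733 (l = 1529040*(-1/4573466) = -764520/2286733 ≈ -0.33433)
√(l - 3123461) = √(-764520/2286733 - 3123461) = √(-7142522107433/2286733) = I*√16333041006296586389/2286733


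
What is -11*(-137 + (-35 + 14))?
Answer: 1738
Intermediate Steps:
-11*(-137 + (-35 + 14)) = -11*(-137 - 21) = -11*(-158) = 1738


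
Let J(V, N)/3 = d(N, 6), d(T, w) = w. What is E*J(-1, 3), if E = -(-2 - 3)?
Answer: 90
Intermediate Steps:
J(V, N) = 18 (J(V, N) = 3*6 = 18)
E = 5 (E = -1*(-5) = 5)
E*J(-1, 3) = 5*18 = 90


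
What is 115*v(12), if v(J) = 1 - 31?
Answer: -3450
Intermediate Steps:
v(J) = -30
115*v(12) = 115*(-30) = -3450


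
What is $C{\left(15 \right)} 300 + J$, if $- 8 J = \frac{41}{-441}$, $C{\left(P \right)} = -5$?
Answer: $- \frac{5291959}{3528} \approx -1500.0$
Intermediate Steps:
$J = \frac{41}{3528}$ ($J = - \frac{41 \frac{1}{-441}}{8} = - \frac{41 \left(- \frac{1}{441}\right)}{8} = \left(- \frac{1}{8}\right) \left(- \frac{41}{441}\right) = \frac{41}{3528} \approx 0.011621$)
$C{\left(15 \right)} 300 + J = \left(-5\right) 300 + \frac{41}{3528} = -1500 + \frac{41}{3528} = - \frac{5291959}{3528}$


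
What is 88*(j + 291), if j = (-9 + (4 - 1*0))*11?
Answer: 20768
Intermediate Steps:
j = -55 (j = (-9 + (4 + 0))*11 = (-9 + 4)*11 = -5*11 = -55)
88*(j + 291) = 88*(-55 + 291) = 88*236 = 20768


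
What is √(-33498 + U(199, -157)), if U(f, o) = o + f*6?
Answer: I*√32461 ≈ 180.17*I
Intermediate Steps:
U(f, o) = o + 6*f
√(-33498 + U(199, -157)) = √(-33498 + (-157 + 6*199)) = √(-33498 + (-157 + 1194)) = √(-33498 + 1037) = √(-32461) = I*√32461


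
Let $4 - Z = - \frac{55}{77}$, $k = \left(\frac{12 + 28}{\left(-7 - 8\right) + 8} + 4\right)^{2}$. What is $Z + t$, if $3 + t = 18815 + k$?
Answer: $\frac{922163}{49} \approx 18820.0$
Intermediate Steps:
$k = \frac{144}{49}$ ($k = \left(\frac{40}{-15 + 8} + 4\right)^{2} = \left(\frac{40}{-7} + 4\right)^{2} = \left(40 \left(- \frac{1}{7}\right) + 4\right)^{2} = \left(- \frac{40}{7} + 4\right)^{2} = \left(- \frac{12}{7}\right)^{2} = \frac{144}{49} \approx 2.9388$)
$Z = \frac{33}{7}$ ($Z = 4 - - \frac{55}{77} = 4 - \left(-55\right) \frac{1}{77} = 4 - - \frac{5}{7} = 4 + \frac{5}{7} = \frac{33}{7} \approx 4.7143$)
$t = \frac{921932}{49}$ ($t = -3 + \left(18815 + \frac{144}{49}\right) = -3 + \frac{922079}{49} = \frac{921932}{49} \approx 18815.0$)
$Z + t = \frac{33}{7} + \frac{921932}{49} = \frac{922163}{49}$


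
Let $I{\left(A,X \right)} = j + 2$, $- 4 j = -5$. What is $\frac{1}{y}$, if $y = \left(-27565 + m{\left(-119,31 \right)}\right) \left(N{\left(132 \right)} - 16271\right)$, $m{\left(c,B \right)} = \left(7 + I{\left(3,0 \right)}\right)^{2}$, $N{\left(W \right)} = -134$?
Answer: $\frac{16}{7207684395} \approx 2.2199 \cdot 10^{-9}$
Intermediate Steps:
$j = \frac{5}{4}$ ($j = \left(- \frac{1}{4}\right) \left(-5\right) = \frac{5}{4} \approx 1.25$)
$I{\left(A,X \right)} = \frac{13}{4}$ ($I{\left(A,X \right)} = \frac{5}{4} + 2 = \frac{13}{4}$)
$m{\left(c,B \right)} = \frac{1681}{16}$ ($m{\left(c,B \right)} = \left(7 + \frac{13}{4}\right)^{2} = \left(\frac{41}{4}\right)^{2} = \frac{1681}{16}$)
$y = \frac{7207684395}{16}$ ($y = \left(-27565 + \frac{1681}{16}\right) \left(-134 - 16271\right) = \left(- \frac{439359}{16}\right) \left(-16405\right) = \frac{7207684395}{16} \approx 4.5048 \cdot 10^{8}$)
$\frac{1}{y} = \frac{1}{\frac{7207684395}{16}} = \frac{16}{7207684395}$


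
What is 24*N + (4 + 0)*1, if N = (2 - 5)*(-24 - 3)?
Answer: 1948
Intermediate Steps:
N = 81 (N = -3*(-27) = 81)
24*N + (4 + 0)*1 = 24*81 + (4 + 0)*1 = 1944 + 4*1 = 1944 + 4 = 1948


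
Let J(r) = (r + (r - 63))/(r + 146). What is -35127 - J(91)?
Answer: -8325218/237 ≈ -35128.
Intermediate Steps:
J(r) = (-63 + 2*r)/(146 + r) (J(r) = (r + (-63 + r))/(146 + r) = (-63 + 2*r)/(146 + r))
-35127 - J(91) = -35127 - (-63 + 2*91)/(146 + 91) = -35127 - (-63 + 182)/237 = -35127 - 119/237 = -8325218/237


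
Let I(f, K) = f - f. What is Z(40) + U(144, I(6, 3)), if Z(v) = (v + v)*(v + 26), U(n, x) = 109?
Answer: 5389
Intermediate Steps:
I(f, K) = 0
Z(v) = 2*v*(26 + v) (Z(v) = (2*v)*(26 + v) = 2*v*(26 + v))
Z(40) + U(144, I(6, 3)) = 2*40*(26 + 40) + 109 = 2*40*66 + 109 = 5280 + 109 = 5389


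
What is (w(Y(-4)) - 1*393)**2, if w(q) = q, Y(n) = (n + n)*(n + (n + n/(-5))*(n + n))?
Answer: 8003241/25 ≈ 3.2013e+5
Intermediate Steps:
Y(n) = 2*n*(n + 8*n**2/5) (Y(n) = (2*n)*(n + (n + n*(-1/5))*(2*n)) = (2*n)*(n + (n - n/5)*(2*n)) = (2*n)*(n + (4*n/5)*(2*n)) = (2*n)*(n + 8*n**2/5) = 2*n*(n + 8*n**2/5))
(w(Y(-4)) - 1*393)**2 = ((-4)**2*(2 + (16/5)*(-4)) - 1*393)**2 = (16*(2 - 64/5) - 393)**2 = (16*(-54/5) - 393)**2 = (-864/5 - 393)**2 = (-2829/5)**2 = 8003241/25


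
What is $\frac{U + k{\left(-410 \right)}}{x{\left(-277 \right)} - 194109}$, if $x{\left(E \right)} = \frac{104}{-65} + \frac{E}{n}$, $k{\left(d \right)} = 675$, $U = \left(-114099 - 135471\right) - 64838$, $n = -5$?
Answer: $\frac{1568665}{970276} \approx 1.6167$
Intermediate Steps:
$U = -314408$ ($U = -249570 - 64838 = -314408$)
$x{\left(E \right)} = - \frac{8}{5} - \frac{E}{5}$ ($x{\left(E \right)} = \frac{104}{-65} + \frac{E}{-5} = 104 \left(- \frac{1}{65}\right) + E \left(- \frac{1}{5}\right) = - \frac{8}{5} - \frac{E}{5}$)
$\frac{U + k{\left(-410 \right)}}{x{\left(-277 \right)} - 194109} = \frac{-314408 + 675}{\left(- \frac{8}{5} - - \frac{277}{5}\right) - 194109} = - \frac{313733}{\left(- \frac{8}{5} + \frac{277}{5}\right) - 194109} = - \frac{313733}{\frac{269}{5} - 194109} = - \frac{313733}{- \frac{970276}{5}} = \left(-313733\right) \left(- \frac{5}{970276}\right) = \frac{1568665}{970276}$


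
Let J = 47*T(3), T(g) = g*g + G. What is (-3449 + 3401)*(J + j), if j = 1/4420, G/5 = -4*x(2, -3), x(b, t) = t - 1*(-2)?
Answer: -72293532/1105 ≈ -65424.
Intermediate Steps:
x(b, t) = 2 + t (x(b, t) = t + 2 = 2 + t)
G = 20 (G = 5*(-4*(2 - 3)) = 5*(-4*(-1)) = 5*4 = 20)
T(g) = 20 + g² (T(g) = g*g + 20 = g² + 20 = 20 + g²)
j = 1/4420 ≈ 0.00022624
J = 1363 (J = 47*(20 + 3²) = 47*(20 + 9) = 47*29 = 1363)
(-3449 + 3401)*(J + j) = (-3449 + 3401)*(1363 + 1/4420) = -48*6024461/4420 = -72293532/1105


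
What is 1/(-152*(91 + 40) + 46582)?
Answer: 1/26670 ≈ 3.7495e-5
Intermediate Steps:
1/(-152*(91 + 40) + 46582) = 1/(-152*131 + 46582) = 1/(-19912 + 46582) = 1/26670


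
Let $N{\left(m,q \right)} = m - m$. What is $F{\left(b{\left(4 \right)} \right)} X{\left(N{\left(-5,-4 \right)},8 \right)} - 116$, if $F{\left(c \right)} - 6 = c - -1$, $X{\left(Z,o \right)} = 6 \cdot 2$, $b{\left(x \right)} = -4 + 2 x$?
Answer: $16$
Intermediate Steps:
$N{\left(m,q \right)} = 0$
$X{\left(Z,o \right)} = 12$
$F{\left(c \right)} = 7 + c$ ($F{\left(c \right)} = 6 + \left(c - -1\right) = 6 + \left(c + 1\right) = 6 + \left(1 + c\right) = 7 + c$)
$F{\left(b{\left(4 \right)} \right)} X{\left(N{\left(-5,-4 \right)},8 \right)} - 116 = \left(7 + \left(-4 + 2 \cdot 4\right)\right) 12 - 116 = \left(7 + \left(-4 + 8\right)\right) 12 - 116 = \left(7 + 4\right) 12 - 116 = 11 \cdot 12 - 116 = 132 - 116 = 16$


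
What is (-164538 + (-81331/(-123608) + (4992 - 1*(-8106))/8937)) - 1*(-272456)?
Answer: 39739236298553/368228232 ≈ 1.0792e+5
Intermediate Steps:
(-164538 + (-81331/(-123608) + (4992 - 1*(-8106))/8937)) - 1*(-272456) = (-164538 + (-81331*(-1/123608) + (4992 + 8106)*(1/8937))) + 272456 = (-164538 + (81331/123608 + 13098*(1/8937))) + 272456 = (-164538 + (81331/123608 + 4366/2979)) + 272456 = (-164538 + 781957577/368228232) + 272456 = -60586754879239/368228232 + 272456 = 39739236298553/368228232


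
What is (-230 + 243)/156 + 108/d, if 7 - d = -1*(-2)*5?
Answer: -431/12 ≈ -35.917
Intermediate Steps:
d = -3 (d = 7 - (-1*(-2))*5 = 7 - 2*5 = 7 - 1*10 = 7 - 10 = -3)
(-230 + 243)/156 + 108/d = (-230 + 243)/156 + 108/(-3) = 13*(1/156) + 108*(-1/3) = 1/12 - 36 = -431/12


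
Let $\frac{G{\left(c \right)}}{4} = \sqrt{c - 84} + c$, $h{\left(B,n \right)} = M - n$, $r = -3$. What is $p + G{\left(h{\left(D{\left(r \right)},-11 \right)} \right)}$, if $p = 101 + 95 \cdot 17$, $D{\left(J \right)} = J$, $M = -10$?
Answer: $1720 + 4 i \sqrt{83} \approx 1720.0 + 36.442 i$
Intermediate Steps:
$p = 1716$ ($p = 101 + 1615 = 1716$)
$h{\left(B,n \right)} = -10 - n$
$G{\left(c \right)} = 4 c + 4 \sqrt{-84 + c}$ ($G{\left(c \right)} = 4 \left(\sqrt{c - 84} + c\right) = 4 \left(\sqrt{-84 + c} + c\right) = 4 \left(c + \sqrt{-84 + c}\right) = 4 c + 4 \sqrt{-84 + c}$)
$p + G{\left(h{\left(D{\left(r \right)},-11 \right)} \right)} = 1716 + \left(4 \left(-10 - -11\right) + 4 \sqrt{-84 - -1}\right) = 1716 + \left(4 \left(-10 + 11\right) + 4 \sqrt{-84 + \left(-10 + 11\right)}\right) = 1716 + \left(4 \cdot 1 + 4 \sqrt{-84 + 1}\right) = 1716 + \left(4 + 4 \sqrt{-83}\right) = 1716 + \left(4 + 4 i \sqrt{83}\right) = 1720 + 4 i \sqrt{83}$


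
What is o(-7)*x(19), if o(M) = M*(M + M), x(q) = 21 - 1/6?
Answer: 6125/3 ≈ 2041.7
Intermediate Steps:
x(q) = 125/6 (x(q) = 21 - 1*⅙ = 21 - ⅙ = 125/6)
o(M) = 2*M² (o(M) = M*(2*M) = 2*M²)
o(-7)*x(19) = (2*(-7)²)*(125/6) = (2*49)*(125/6) = 98*(125/6) = 6125/3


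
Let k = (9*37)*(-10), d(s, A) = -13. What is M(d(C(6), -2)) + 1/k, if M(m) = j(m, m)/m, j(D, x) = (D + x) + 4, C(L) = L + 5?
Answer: 73247/43290 ≈ 1.6920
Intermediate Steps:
C(L) = 5 + L
j(D, x) = 4 + D + x
M(m) = (4 + 2*m)/m (M(m) = (4 + m + m)/m = (4 + 2*m)/m)
k = -3330 (k = 333*(-10) = -3330)
M(d(C(6), -2)) + 1/k = (2 + 4/(-13)) + 1/(-3330) = (2 + 4*(-1/13)) - 1/3330 = (2 - 4/13) - 1/3330 = 22/13 - 1/3330 = 73247/43290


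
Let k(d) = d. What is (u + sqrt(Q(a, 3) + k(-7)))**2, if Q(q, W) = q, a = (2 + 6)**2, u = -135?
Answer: (135 - sqrt(57))**2 ≈ 16244.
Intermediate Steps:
a = 64 (a = 8**2 = 64)
(u + sqrt(Q(a, 3) + k(-7)))**2 = (-135 + sqrt(64 - 7))**2 = (-135 + sqrt(57))**2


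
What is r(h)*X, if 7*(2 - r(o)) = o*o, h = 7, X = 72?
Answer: -360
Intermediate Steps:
r(o) = 2 - o²/7 (r(o) = 2 - o*o/7 = 2 - o²/7)
r(h)*X = (2 - ⅐*7²)*72 = (2 - ⅐*49)*72 = (2 - 7)*72 = -5*72 = -360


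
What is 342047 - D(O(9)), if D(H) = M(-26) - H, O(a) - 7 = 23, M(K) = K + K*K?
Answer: 341427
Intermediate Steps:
M(K) = K + K²
O(a) = 30 (O(a) = 7 + 23 = 30)
D(H) = 650 - H (D(H) = -26*(1 - 26) - H = -26*(-25) - H = 650 - H)
342047 - D(O(9)) = 342047 - (650 - 1*30) = 342047 - (650 - 30) = 342047 - 1*620 = 342047 - 620 = 341427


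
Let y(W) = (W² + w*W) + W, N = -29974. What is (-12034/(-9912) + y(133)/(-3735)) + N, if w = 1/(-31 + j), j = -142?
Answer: -3555498379499/118605340 ≈ -29978.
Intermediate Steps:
w = -1/173 (w = 1/(-31 - 142) = 1/(-173) = -1/173 ≈ -0.0057803)
y(W) = W² + 172*W/173 (y(W) = (W² - W/173) + W = W² + 172*W/173)
(-12034/(-9912) + y(133)/(-3735)) + N = (-12034/(-9912) + ((1/173)*133*(172 + 173*133))/(-3735)) - 29974 = (-12034*(-1/9912) + ((1/173)*133*(172 + 23009))*(-1/3735)) - 29974 = (6017/4956 + ((1/173)*133*23181)*(-1/3735)) - 29974 = (6017/4956 + (3083073/173)*(-1/3735)) - 29974 = (6017/4956 - 1027691/215385) - 29974 = -421918339/118605340 - 29974 = -3555498379499/118605340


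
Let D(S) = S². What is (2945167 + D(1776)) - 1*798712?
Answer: 5300631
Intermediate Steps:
(2945167 + D(1776)) - 1*798712 = (2945167 + 1776²) - 1*798712 = (2945167 + 3154176) - 798712 = 6099343 - 798712 = 5300631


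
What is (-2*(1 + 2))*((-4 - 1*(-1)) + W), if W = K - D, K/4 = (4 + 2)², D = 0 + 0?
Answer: -846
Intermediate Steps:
D = 0
K = 144 (K = 4*(4 + 2)² = 4*6² = 4*36 = 144)
W = 144 (W = 144 - 1*0 = 144 + 0 = 144)
(-2*(1 + 2))*((-4 - 1*(-1)) + W) = (-2*(1 + 2))*((-4 - 1*(-1)) + 144) = (-2*3)*((-4 + 1) + 144) = -6*(-3 + 144) = -6*141 = -846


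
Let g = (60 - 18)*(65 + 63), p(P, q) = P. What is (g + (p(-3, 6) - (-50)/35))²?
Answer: 1415339641/49 ≈ 2.8884e+7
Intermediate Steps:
g = 5376 (g = 42*128 = 5376)
(g + (p(-3, 6) - (-50)/35))² = (5376 + (-3 - (-50)/35))² = (5376 + (-3 - 1*(-10/7)))² = (5376 + (-3 + 10/7))² = (5376 - 11/7)² = (37621/7)² = 1415339641/49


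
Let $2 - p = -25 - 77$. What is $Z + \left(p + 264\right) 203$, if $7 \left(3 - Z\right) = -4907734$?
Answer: $\frac{5430683}{7} \approx 7.7581 \cdot 10^{5}$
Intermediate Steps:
$Z = \frac{4907755}{7}$ ($Z = 3 - - \frac{4907734}{7} = 3 + \frac{4907734}{7} = \frac{4907755}{7} \approx 7.0111 \cdot 10^{5}$)
$p = 104$ ($p = 2 - \left(-25 - 77\right) = 2 - -102 = 2 + 102 = 104$)
$Z + \left(p + 264\right) 203 = \frac{4907755}{7} + \left(104 + 264\right) 203 = \frac{4907755}{7} + 368 \cdot 203 = \frac{4907755}{7} + 74704 = \frac{5430683}{7}$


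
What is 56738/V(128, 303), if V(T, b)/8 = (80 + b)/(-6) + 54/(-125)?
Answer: -10638375/96398 ≈ -110.36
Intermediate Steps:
V(T, b) = -41296/375 - 4*b/3 (V(T, b) = 8*((80 + b)/(-6) + 54/(-125)) = 8*((80 + b)*(-1/6) + 54*(-1/125)) = 8*((-40/3 - b/6) - 54/125) = 8*(-5162/375 - b/6) = -41296/375 - 4*b/3)
56738/V(128, 303) = 56738/(-41296/375 - 4/3*303) = 56738/(-41296/375 - 404) = 56738/(-192796/375) = 56738*(-375/192796) = -10638375/96398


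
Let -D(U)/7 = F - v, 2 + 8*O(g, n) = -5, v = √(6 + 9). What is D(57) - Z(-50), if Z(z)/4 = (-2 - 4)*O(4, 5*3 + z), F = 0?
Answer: -21 + 7*√15 ≈ 6.1109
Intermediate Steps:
v = √15 ≈ 3.8730
O(g, n) = -7/8 (O(g, n) = -¼ + (⅛)*(-5) = -¼ - 5/8 = -7/8)
D(U) = 7*√15 (D(U) = -7*(0 - √15) = -(-7)*√15 = 7*√15)
Z(z) = 21 (Z(z) = 4*((-2 - 4)*(-7/8)) = 4*(-6*(-7/8)) = 4*(21/4) = 21)
D(57) - Z(-50) = 7*√15 - 1*21 = 7*√15 - 21 = -21 + 7*√15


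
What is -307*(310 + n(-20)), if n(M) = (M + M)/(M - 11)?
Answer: -2962550/31 ≈ -95566.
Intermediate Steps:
n(M) = 2*M/(-11 + M) (n(M) = (2*M)/(-11 + M) = 2*M/(-11 + M))
-307*(310 + n(-20)) = -307*(310 + 2*(-20)/(-11 - 20)) = -307*(310 + 2*(-20)/(-31)) = -307*(310 + 2*(-20)*(-1/31)) = -307*(310 + 40/31) = -307*9650/31 = -2962550/31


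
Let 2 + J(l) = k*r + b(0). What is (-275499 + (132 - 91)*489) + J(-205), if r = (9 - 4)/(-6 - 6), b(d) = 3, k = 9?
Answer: -1021811/4 ≈ -2.5545e+5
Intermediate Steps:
r = -5/12 (r = 5/(-12) = 5*(-1/12) = -5/12 ≈ -0.41667)
J(l) = -11/4 (J(l) = -2 + (9*(-5/12) + 3) = -2 + (-15/4 + 3) = -2 - ¾ = -11/4)
(-275499 + (132 - 91)*489) + J(-205) = (-275499 + (132 - 91)*489) - 11/4 = (-275499 + 41*489) - 11/4 = (-275499 + 20049) - 11/4 = -255450 - 11/4 = -1021811/4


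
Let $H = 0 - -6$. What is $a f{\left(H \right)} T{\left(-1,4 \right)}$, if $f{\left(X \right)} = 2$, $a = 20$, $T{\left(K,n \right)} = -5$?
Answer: $-200$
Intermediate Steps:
$H = 6$ ($H = 0 + 6 = 6$)
$a f{\left(H \right)} T{\left(-1,4 \right)} = 20 \cdot 2 \left(-5\right) = 40 \left(-5\right) = -200$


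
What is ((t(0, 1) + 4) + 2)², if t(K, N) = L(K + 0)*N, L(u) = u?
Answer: 36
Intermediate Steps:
t(K, N) = K*N (t(K, N) = (K + 0)*N = K*N)
((t(0, 1) + 4) + 2)² = ((0*1 + 4) + 2)² = ((0 + 4) + 2)² = (4 + 2)² = 6² = 36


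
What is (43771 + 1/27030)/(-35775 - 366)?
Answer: -1183130131/976891230 ≈ -1.2111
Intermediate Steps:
(43771 + 1/27030)/(-35775 - 366) = (43771 + 1/27030)/(-36141) = (1183130131/27030)*(-1/36141) = -1183130131/976891230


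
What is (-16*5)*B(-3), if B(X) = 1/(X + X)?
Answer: 40/3 ≈ 13.333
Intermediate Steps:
B(X) = 1/(2*X)
(-16*5)*B(-3) = (-16*5)*((1/2)/(-3)) = -40*(-1)/3 = -80*(-1/6) = 40/3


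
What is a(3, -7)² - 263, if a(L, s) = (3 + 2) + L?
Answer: -199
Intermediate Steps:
a(L, s) = 5 + L
a(3, -7)² - 263 = (5 + 3)² - 263 = 8² - 263 = 64 - 263 = -199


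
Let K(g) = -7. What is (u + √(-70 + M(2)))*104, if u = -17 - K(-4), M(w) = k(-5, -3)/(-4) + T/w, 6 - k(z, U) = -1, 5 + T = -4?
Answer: -1040 + 52*I*√305 ≈ -1040.0 + 908.14*I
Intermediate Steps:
T = -9 (T = -5 - 4 = -9)
k(z, U) = 7 (k(z, U) = 6 - 1*(-1) = 6 + 1 = 7)
M(w) = -7/4 - 9/w (M(w) = 7/(-4) - 9/w = 7*(-¼) - 9/w = -7/4 - 9/w)
u = -10 (u = -17 - 1*(-7) = -17 + 7 = -10)
(u + √(-70 + M(2)))*104 = (-10 + √(-70 + (-7/4 - 9/2)))*104 = (-10 + √(-70 - 25/4))*104 = (-10 + √(-305/4))*104 = (-10 + I*√305/2)*104 = -1040 + 52*I*√305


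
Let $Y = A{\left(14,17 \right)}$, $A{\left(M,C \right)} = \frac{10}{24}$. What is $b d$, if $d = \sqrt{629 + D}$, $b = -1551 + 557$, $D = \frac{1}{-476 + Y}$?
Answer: $- \frac{6958 \sqrt{418089113}}{5707} \approx -24929.0$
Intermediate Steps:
$A{\left(M,C \right)} = \frac{5}{12}$ ($A{\left(M,C \right)} = 10 \cdot \frac{1}{24} = \frac{5}{12}$)
$Y = \frac{5}{12} \approx 0.41667$
$D = - \frac{12}{5707}$ ($D = \frac{1}{-476 + \frac{5}{12}} = \frac{1}{- \frac{5707}{12}} = - \frac{12}{5707} \approx -0.0021027$)
$b = -994$
$d = \frac{7 \sqrt{418089113}}{5707}$ ($d = \sqrt{629 - \frac{12}{5707}} = \sqrt{\frac{3589691}{5707}} = \frac{7 \sqrt{418089113}}{5707} \approx 25.08$)
$b d = - 994 \frac{7 \sqrt{418089113}}{5707} = - \frac{6958 \sqrt{418089113}}{5707}$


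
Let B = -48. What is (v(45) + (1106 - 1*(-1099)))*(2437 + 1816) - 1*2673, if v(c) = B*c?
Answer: 188712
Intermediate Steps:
v(c) = -48*c
(v(45) + (1106 - 1*(-1099)))*(2437 + 1816) - 1*2673 = (-48*45 + (1106 - 1*(-1099)))*(2437 + 1816) - 1*2673 = (-2160 + (1106 + 1099))*4253 - 2673 = (-2160 + 2205)*4253 - 2673 = 45*4253 - 2673 = 191385 - 2673 = 188712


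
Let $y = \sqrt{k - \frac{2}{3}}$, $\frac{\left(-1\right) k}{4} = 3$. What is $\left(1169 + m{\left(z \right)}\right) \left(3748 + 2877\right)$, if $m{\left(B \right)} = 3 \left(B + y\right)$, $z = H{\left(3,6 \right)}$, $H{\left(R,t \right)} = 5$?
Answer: $7844000 + 6625 i \sqrt{114} \approx 7.844 \cdot 10^{6} + 70736.0 i$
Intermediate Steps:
$z = 5$
$k = -12$ ($k = \left(-4\right) 3 = -12$)
$y = \frac{i \sqrt{114}}{3}$ ($y = \sqrt{-12 - \frac{2}{3}} = \sqrt{- \frac{38}{3}} = \frac{i \sqrt{114}}{3} \approx 3.559 i$)
$m{\left(B \right)} = 3 B + i \sqrt{114}$ ($m{\left(B \right)} = 3 \left(B + \frac{i \sqrt{114}}{3}\right) = 3 B + i \sqrt{114}$)
$\left(1169 + m{\left(z \right)}\right) \left(3748 + 2877\right) = \left(1169 + \left(3 \cdot 5 + i \sqrt{114}\right)\right) \left(3748 + 2877\right) = \left(1169 + \left(15 + i \sqrt{114}\right)\right) 6625 = \left(1184 + i \sqrt{114}\right) 6625 = 7844000 + 6625 i \sqrt{114}$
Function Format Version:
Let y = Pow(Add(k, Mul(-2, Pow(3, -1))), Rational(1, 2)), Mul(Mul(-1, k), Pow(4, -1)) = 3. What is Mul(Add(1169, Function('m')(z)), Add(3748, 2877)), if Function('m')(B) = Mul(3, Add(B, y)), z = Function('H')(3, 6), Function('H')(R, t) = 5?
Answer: Add(7844000, Mul(6625, I, Pow(114, Rational(1, 2)))) ≈ Add(7.8440e+6, Mul(70736., I))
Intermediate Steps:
z = 5
k = -12 (k = Mul(-4, 3) = -12)
y = Mul(Rational(1, 3), I, Pow(114, Rational(1, 2))) (y = Pow(Add(-12, Mul(-2, Pow(3, -1))), Rational(1, 2)) = Pow(Add(-12, Mul(-2, Rational(1, 3))), Rational(1, 2)) = Pow(Add(-12, Rational(-2, 3)), Rational(1, 2)) = Pow(Rational(-38, 3), Rational(1, 2)) = Mul(Rational(1, 3), I, Pow(114, Rational(1, 2))) ≈ Mul(3.5590, I))
Function('m')(B) = Add(Mul(3, B), Mul(I, Pow(114, Rational(1, 2)))) (Function('m')(B) = Mul(3, Add(B, Mul(Rational(1, 3), I, Pow(114, Rational(1, 2))))) = Add(Mul(3, B), Mul(I, Pow(114, Rational(1, 2)))))
Mul(Add(1169, Function('m')(z)), Add(3748, 2877)) = Mul(Add(1169, Add(Mul(3, 5), Mul(I, Pow(114, Rational(1, 2))))), Add(3748, 2877)) = Mul(Add(1169, Add(15, Mul(I, Pow(114, Rational(1, 2))))), 6625) = Mul(Add(1184, Mul(I, Pow(114, Rational(1, 2)))), 6625) = Add(7844000, Mul(6625, I, Pow(114, Rational(1, 2))))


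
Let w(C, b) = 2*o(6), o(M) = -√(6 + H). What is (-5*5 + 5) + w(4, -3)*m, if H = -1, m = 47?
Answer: -20 - 94*√5 ≈ -230.19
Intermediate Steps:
o(M) = -√5 (o(M) = -√(6 - 1) = -√5)
w(C, b) = -2*√5 (w(C, b) = 2*(-√5) = -2*√5)
(-5*5 + 5) + w(4, -3)*m = (-5*5 + 5) - 2*√5*47 = (-25 + 5) - 94*√5 = -20 - 94*√5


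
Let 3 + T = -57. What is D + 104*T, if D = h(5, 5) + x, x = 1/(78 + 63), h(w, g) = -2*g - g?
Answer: -881954/141 ≈ -6255.0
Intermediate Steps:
h(w, g) = -3*g
x = 1/141 ≈ 0.0070922
D = -2114/141 (D = -3*5 + 1/141 = -15 + 1/141 = -2114/141 ≈ -14.993)
T = -60 (T = -3 - 57 = -60)
D + 104*T = -2114/141 + 104*(-60) = -2114/141 - 6240 = -881954/141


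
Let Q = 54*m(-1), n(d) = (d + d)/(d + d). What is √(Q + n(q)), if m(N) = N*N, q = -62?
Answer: √55 ≈ 7.4162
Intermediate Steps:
m(N) = N²
n(d) = 1 (n(d) = (2*d)/((2*d)) = (2*d)*(1/(2*d)) = 1)
Q = 54 (Q = 54*(-1)² = 54*1 = 54)
√(Q + n(q)) = √(54 + 1) = √55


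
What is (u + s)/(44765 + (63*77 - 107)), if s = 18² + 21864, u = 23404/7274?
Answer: 80709458/180064233 ≈ 0.44823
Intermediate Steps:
u = 11702/3637 (u = 23404*(1/7274) = 11702/3637 ≈ 3.2175)
s = 22188 (s = 324 + 21864 = 22188)
(u + s)/(44765 + (63*77 - 107)) = (11702/3637 + 22188)/(44765 + (63*77 - 107)) = 80709458/(3637*(44765 + (4851 - 107))) = 80709458/(3637*(44765 + 4744)) = (80709458/3637)/49509 = (80709458/3637)*(1/49509) = 80709458/180064233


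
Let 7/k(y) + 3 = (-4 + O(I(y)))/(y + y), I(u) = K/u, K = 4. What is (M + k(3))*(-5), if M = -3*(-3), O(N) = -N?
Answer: -36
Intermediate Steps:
I(u) = 4/u
M = 9
k(y) = 7/(-3 + (-4 - 4/y)/(2*y)) (k(y) = 7/(-3 + (-4 - 4/y)/(y + y)) = 7/(-3 + (-4 - 4/y)/((2*y))) = 7/(-3 + (-4 - 4/y)*(1/(2*y))) = 7/(-3 + (-4 - 4/y)/(2*y)))
(M + k(3))*(-5) = (9 - 7*3²/(2 + 3*(2 + 3*3)))*(-5) = (9 - 7*9/(2 + 3*(2 + 9)))*(-5) = (9 - 7*9/(2 + 3*11))*(-5) = (9 - 7*9/(2 + 33))*(-5) = (9 - 7*9/35)*(-5) = (9 - 7*9*1/35)*(-5) = (9 - 9/5)*(-5) = (36/5)*(-5) = -36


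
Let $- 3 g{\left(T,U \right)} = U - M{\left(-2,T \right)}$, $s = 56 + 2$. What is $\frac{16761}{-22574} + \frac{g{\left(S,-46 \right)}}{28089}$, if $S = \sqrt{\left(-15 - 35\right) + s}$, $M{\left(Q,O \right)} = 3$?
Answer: $- \frac{1411293061}{1902243258} \approx -0.74191$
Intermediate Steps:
$s = 58$
$S = 2 \sqrt{2}$ ($S = \sqrt{\left(-15 - 35\right) + 58} = \sqrt{-50 + 58} = \sqrt{8} = 2 \sqrt{2} \approx 2.8284$)
$g{\left(T,U \right)} = 1 - \frac{U}{3}$ ($g{\left(T,U \right)} = - \frac{U - 3}{3} = - \frac{-3 + U}{3} = 1 - \frac{U}{3}$)
$\frac{16761}{-22574} + \frac{g{\left(S,-46 \right)}}{28089} = \frac{16761}{-22574} + \frac{1 - - \frac{46}{3}}{28089} = 16761 \left(- \frac{1}{22574}\right) + \left(1 + \frac{46}{3}\right) \frac{1}{28089} = - \frac{16761}{22574} + \frac{49}{3} \cdot \frac{1}{28089} = - \frac{16761}{22574} + \frac{49}{84267} = - \frac{1411293061}{1902243258}$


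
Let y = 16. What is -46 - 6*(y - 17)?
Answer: -40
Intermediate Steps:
-46 - 6*(y - 17) = -46 - 6*(16 - 17) = -46 - 6*(-1) = -46 + 6 = -40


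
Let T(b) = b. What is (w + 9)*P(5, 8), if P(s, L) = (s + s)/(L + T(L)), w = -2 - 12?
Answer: -25/8 ≈ -3.1250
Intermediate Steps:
w = -14
P(s, L) = s/L (P(s, L) = (s + s)/(L + L) = (2*s)/((2*L)) = (2*s)*(1/(2*L)) = s/L)
(w + 9)*P(5, 8) = (-14 + 9)*(5/8) = -25/8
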